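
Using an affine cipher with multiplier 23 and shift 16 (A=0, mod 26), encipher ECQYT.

EKUWL

E(4): 23·4+16=108≡4 → E
C(2): 23·2+16=62≡10 → K
Q(16): 23·16+16=384≡20 → U
Y(24): 23·24+16=568≡22 → W
T(19): 23·19+16=453≡11 → L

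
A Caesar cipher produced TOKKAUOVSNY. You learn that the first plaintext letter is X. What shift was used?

From the crib: T(19)−X(23)=-4≡22, so the shift is 22.

22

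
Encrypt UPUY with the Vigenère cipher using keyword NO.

Repeat the key across the message: NONO
U(20)+N(13): 33≡7 → H
P(15)+O(14): 29≡3 → D
U(20)+N(13): 33≡7 → H
Y(24)+O(14): 38≡12 → M

HDHM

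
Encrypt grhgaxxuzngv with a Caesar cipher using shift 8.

ozpoiffchvod

g(6): 6+8=14 → o
r(17): 17+8=25 → z
h(7): 7+8=15 → p
g(6): 6+8=14 → o
a(0): 0+8=8 → i
x(23): 23+8=31≡5 → f
x(23): 23+8=31≡5 → f
u(20): 20+8=28≡2 → c
z(25): 25+8=33≡7 → h
n(13): 13+8=21 → v
g(6): 6+8=14 → o
v(21): 21+8=29≡3 → d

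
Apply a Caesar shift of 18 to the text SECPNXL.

KWUHFPD

S(18): 18+18=36≡10 → K
E(4): 4+18=22 → W
C(2): 2+18=20 → U
P(15): 15+18=33≡7 → H
N(13): 13+18=31≡5 → F
X(23): 23+18=41≡15 → P
L(11): 11+18=29≡3 → D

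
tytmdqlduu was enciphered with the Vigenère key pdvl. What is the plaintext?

Repeat the key across the ciphertext: pdvlpdvlpd
t(19)−p(15): 4 → e
y(24)−d(3): 21 → v
t(19)−v(21): -2≡24 → y
m(12)−l(11): 1 → b
d(3)−p(15): -12≡14 → o
q(16)−d(3): 13 → n
l(11)−v(21): -10≡16 → q
d(3)−l(11): -8≡18 → s
u(20)−p(15): 5 → f
u(20)−d(3): 17 → r

evybonqsfr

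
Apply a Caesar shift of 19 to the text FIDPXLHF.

F(5): 5+19=24 → Y
I(8): 8+19=27≡1 → B
D(3): 3+19=22 → W
P(15): 15+19=34≡8 → I
X(23): 23+19=42≡16 → Q
L(11): 11+19=30≡4 → E
H(7): 7+19=26≡0 → A
F(5): 5+19=24 → Y

YBWIQEAY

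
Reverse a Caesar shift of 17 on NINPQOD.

WRWYZXM

N(13): 13−17=-4≡22 → W
I(8): 8−17=-9≡17 → R
N(13): 13−17=-4≡22 → W
P(15): 15−17=-2≡24 → Y
Q(16): 16−17=-1≡25 → Z
O(14): 14−17=-3≡23 → X
D(3): 3−17=-14≡12 → M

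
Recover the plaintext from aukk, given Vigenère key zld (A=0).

Repeat the key across the ciphertext: zldz
a(0)−z(25): -25≡1 → b
u(20)−l(11): 9 → j
k(10)−d(3): 7 → h
k(10)−z(25): -15≡11 → l

bjhl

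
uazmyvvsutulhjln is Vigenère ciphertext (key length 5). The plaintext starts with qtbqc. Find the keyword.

ehyww

Subtract each crib letter from the matching ciphertext letter (mod 26):
u(20)−q(16)=4 → e
a(0)−t(19)=-19≡7 → h
z(25)−b(1)=24 → y
m(12)−q(16)=-4≡22 → w
y(24)−c(2)=22 → w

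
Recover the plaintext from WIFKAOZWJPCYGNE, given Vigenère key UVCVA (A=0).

CNDPAUEUOPIDESE

Repeat the key across the ciphertext: UVCVAUVCVAUVCVA
W(22)−U(20): 2 → C
I(8)−V(21): -13≡13 → N
F(5)−C(2): 3 → D
K(10)−V(21): -11≡15 → P
A(0)−A(0): 0 → A
O(14)−U(20): -6≡20 → U
Z(25)−V(21): 4 → E
W(22)−C(2): 20 → U
J(9)−V(21): -12≡14 → O
P(15)−A(0): 15 → P
C(2)−U(20): -18≡8 → I
Y(24)−V(21): 3 → D
G(6)−C(2): 4 → E
N(13)−V(21): -8≡18 → S
E(4)−A(0): 4 → E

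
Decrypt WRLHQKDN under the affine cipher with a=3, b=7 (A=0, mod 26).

FMKADBQC

The inverse of 3 mod 26 is 9, since 3·9=27≡1. Apply D(y)=9·(y−7) mod 26:
W(22): 9·(22−7)=135≡5 → F
R(17): 9·(17−7)=90≡12 → M
L(11): 9·(11−7)=36≡10 → K
H(7): 9·(7−7)=0 → A
Q(16): 9·(16−7)=81≡3 → D
K(10): 9·(10−7)=27≡1 → B
D(3): 9·(3−7)=-36≡16 → Q
N(13): 9·(13−7)=54≡2 → C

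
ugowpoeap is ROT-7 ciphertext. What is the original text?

nzhpihxti

u(20): 20−7=13 → n
g(6): 6−7=-1≡25 → z
o(14): 14−7=7 → h
w(22): 22−7=15 → p
p(15): 15−7=8 → i
o(14): 14−7=7 → h
e(4): 4−7=-3≡23 → x
a(0): 0−7=-7≡19 → t
p(15): 15−7=8 → i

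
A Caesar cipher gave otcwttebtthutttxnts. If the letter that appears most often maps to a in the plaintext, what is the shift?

The most frequent ciphertext letter is t (appears 9 times).
t is position 19; a is position 0.
Shift = 19.

19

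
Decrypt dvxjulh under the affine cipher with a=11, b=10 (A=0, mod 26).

The inverse of 11 mod 26 is 19, since 11·19=209≡1. Apply D(y)=19·(y−10) mod 26:
d(3): 19·(3−10)=-133≡23 → x
v(21): 19·(21−10)=209≡1 → b
x(23): 19·(23−10)=247≡13 → n
j(9): 19·(9−10)=-19≡7 → h
u(20): 19·(20−10)=190≡8 → i
l(11): 19·(11−10)=19 → t
h(7): 19·(7−10)=-57≡21 → v

xbnhitv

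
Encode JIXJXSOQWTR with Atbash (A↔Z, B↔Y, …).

QRCQCHLJDGI

J(9) → Q(16)
I(8) → R(17)
X(23) → C(2)
J(9) → Q(16)
X(23) → C(2)
S(18) → H(7)
O(14) → L(11)
Q(16) → J(9)
W(22) → D(3)
T(19) → G(6)
R(17) → I(8)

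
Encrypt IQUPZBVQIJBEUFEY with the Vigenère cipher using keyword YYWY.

Repeat the key across the message: YYWYYYWYYYWYYYWY
I(8)+Y(24): 32≡6 → G
Q(16)+Y(24): 40≡14 → O
U(20)+W(22): 42≡16 → Q
P(15)+Y(24): 39≡13 → N
Z(25)+Y(24): 49≡23 → X
B(1)+Y(24): 25 → Z
V(21)+W(22): 43≡17 → R
Q(16)+Y(24): 40≡14 → O
I(8)+Y(24): 32≡6 → G
J(9)+Y(24): 33≡7 → H
B(1)+W(22): 23 → X
E(4)+Y(24): 28≡2 → C
U(20)+Y(24): 44≡18 → S
F(5)+Y(24): 29≡3 → D
E(4)+W(22): 26≡0 → A
Y(24)+Y(24): 48≡22 → W

GOQNXZROGHXCSDAW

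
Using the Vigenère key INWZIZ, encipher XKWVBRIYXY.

Repeat the key across the message: INWZIZINWZ
X(23)+I(8): 31≡5 → F
K(10)+N(13): 23 → X
W(22)+W(22): 44≡18 → S
V(21)+Z(25): 46≡20 → U
B(1)+I(8): 9 → J
R(17)+Z(25): 42≡16 → Q
I(8)+I(8): 16 → Q
Y(24)+N(13): 37≡11 → L
X(23)+W(22): 45≡19 → T
Y(24)+Z(25): 49≡23 → X

FXSUJQQLTX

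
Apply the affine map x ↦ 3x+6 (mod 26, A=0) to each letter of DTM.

PLQ

D(3): 3·3+6=15 → P
T(19): 3·19+6=63≡11 → L
M(12): 3·12+6=42≡16 → Q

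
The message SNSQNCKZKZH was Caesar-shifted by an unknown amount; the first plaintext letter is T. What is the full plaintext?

From the crib: S(18)−T(19)=-1≡25, so the shift is 25.
Subtract 25 from each ciphertext letter:
S(18): 18−25=-7≡19 → T
N(13): 13−25=-12≡14 → O
S(18): 18−25=-7≡19 → T
Q(16): 16−25=-9≡17 → R
N(13): 13−25=-12≡14 → O
C(2): 2−25=-23≡3 → D
K(10): 10−25=-15≡11 → L
Z(25): 25−25=0 → A
K(10): 10−25=-15≡11 → L
Z(25): 25−25=0 → A
H(7): 7−25=-18≡8 → I

TOTRODLALAI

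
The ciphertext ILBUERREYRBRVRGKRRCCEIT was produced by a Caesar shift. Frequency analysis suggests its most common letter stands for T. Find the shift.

The most frequent ciphertext letter is R (appears 7 times).
R is position 17; T is position 19.
Shift = -2≡24.

24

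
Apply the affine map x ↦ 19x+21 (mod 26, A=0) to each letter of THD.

T(19): 19·19+21=382≡18 → S
H(7): 19·7+21=154≡24 → Y
D(3): 19·3+21=78≡0 → A

SYA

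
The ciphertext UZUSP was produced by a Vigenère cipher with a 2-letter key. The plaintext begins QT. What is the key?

Subtract each crib letter from the matching ciphertext letter (mod 26):
U(20)−Q(16)=4 → E
Z(25)−T(19)=6 → G

EG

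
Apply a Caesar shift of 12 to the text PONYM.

P(15): 15+12=27≡1 → B
O(14): 14+12=26≡0 → A
N(13): 13+12=25 → Z
Y(24): 24+12=36≡10 → K
M(12): 12+12=24 → Y

BAZKY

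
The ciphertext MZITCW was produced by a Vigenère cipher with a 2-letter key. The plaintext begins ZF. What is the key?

NU

Subtract each crib letter from the matching ciphertext letter (mod 26):
M(12)−Z(25)=-13≡13 → N
Z(25)−F(5)=20 → U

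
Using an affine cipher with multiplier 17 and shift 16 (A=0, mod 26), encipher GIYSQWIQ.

OWIKCAWC

G(6): 17·6+16=118≡14 → O
I(8): 17·8+16=152≡22 → W
Y(24): 17·24+16=424≡8 → I
S(18): 17·18+16=322≡10 → K
Q(16): 17·16+16=288≡2 → C
W(22): 17·22+16=390≡0 → A
I(8): 17·8+16=152≡22 → W
Q(16): 17·16+16=288≡2 → C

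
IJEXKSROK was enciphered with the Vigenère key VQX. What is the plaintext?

NTHCUVWYN

Repeat the key across the ciphertext: VQXVQXVQX
I(8)−V(21): -13≡13 → N
J(9)−Q(16): -7≡19 → T
E(4)−X(23): -19≡7 → H
X(23)−V(21): 2 → C
K(10)−Q(16): -6≡20 → U
S(18)−X(23): -5≡21 → V
R(17)−V(21): -4≡22 → W
O(14)−Q(16): -2≡24 → Y
K(10)−X(23): -13≡13 → N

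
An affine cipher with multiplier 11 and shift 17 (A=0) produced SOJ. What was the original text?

TVE

The inverse of 11 mod 26 is 19, since 11·19=209≡1. Apply D(y)=19·(y−17) mod 26:
S(18): 19·(18−17)=19 → T
O(14): 19·(14−17)=-57≡21 → V
J(9): 19·(9−17)=-152≡4 → E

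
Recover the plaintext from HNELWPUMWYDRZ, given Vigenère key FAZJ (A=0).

CNFCRPVDRYEIU

Repeat the key across the ciphertext: FAZJFAZJFAZJF
H(7)−F(5): 2 → C
N(13)−A(0): 13 → N
E(4)−Z(25): -21≡5 → F
L(11)−J(9): 2 → C
W(22)−F(5): 17 → R
P(15)−A(0): 15 → P
U(20)−Z(25): -5≡21 → V
M(12)−J(9): 3 → D
W(22)−F(5): 17 → R
Y(24)−A(0): 24 → Y
D(3)−Z(25): -22≡4 → E
R(17)−J(9): 8 → I
Z(25)−F(5): 20 → U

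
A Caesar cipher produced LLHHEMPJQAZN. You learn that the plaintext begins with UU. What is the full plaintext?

From the crib: L(11)−U(20)=-9≡17, so the shift is 17.
Subtract 17 from each ciphertext letter:
L(11): 11−17=-6≡20 → U
L(11): 11−17=-6≡20 → U
H(7): 7−17=-10≡16 → Q
H(7): 7−17=-10≡16 → Q
E(4): 4−17=-13≡13 → N
M(12): 12−17=-5≡21 → V
P(15): 15−17=-2≡24 → Y
J(9): 9−17=-8≡18 → S
Q(16): 16−17=-1≡25 → Z
A(0): 0−17=-17≡9 → J
Z(25): 25−17=8 → I
N(13): 13−17=-4≡22 → W

UUQQNVYSZJIW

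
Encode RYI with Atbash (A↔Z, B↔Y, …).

IBR

R(17) → I(8)
Y(24) → B(1)
I(8) → R(17)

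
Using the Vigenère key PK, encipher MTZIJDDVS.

BDOSYNSFH

Repeat the key across the message: PKPKPKPKP
M(12)+P(15): 27≡1 → B
T(19)+K(10): 29≡3 → D
Z(25)+P(15): 40≡14 → O
I(8)+K(10): 18 → S
J(9)+P(15): 24 → Y
D(3)+K(10): 13 → N
D(3)+P(15): 18 → S
V(21)+K(10): 31≡5 → F
S(18)+P(15): 33≡7 → H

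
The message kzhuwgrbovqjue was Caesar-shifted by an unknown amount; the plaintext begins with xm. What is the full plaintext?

From the crib: k(10)−x(23)=-13≡13, so the shift is 13.
Subtract 13 from each ciphertext letter:
k(10): 10−13=-3≡23 → x
z(25): 25−13=12 → m
h(7): 7−13=-6≡20 → u
u(20): 20−13=7 → h
w(22): 22−13=9 → j
g(6): 6−13=-7≡19 → t
r(17): 17−13=4 → e
b(1): 1−13=-12≡14 → o
o(14): 14−13=1 → b
v(21): 21−13=8 → i
q(16): 16−13=3 → d
j(9): 9−13=-4≡22 → w
u(20): 20−13=7 → h
e(4): 4−13=-9≡17 → r

xmuhjteobidwhr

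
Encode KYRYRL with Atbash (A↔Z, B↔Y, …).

K(10) → P(15)
Y(24) → B(1)
R(17) → I(8)
Y(24) → B(1)
R(17) → I(8)
L(11) → O(14)

PBIBIO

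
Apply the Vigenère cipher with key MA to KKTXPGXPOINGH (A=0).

WKFXBGJPAIZGT

Repeat the key across the message: MAMAMAMAMAMAM
K(10)+M(12): 22 → W
K(10)+A(0): 10 → K
T(19)+M(12): 31≡5 → F
X(23)+A(0): 23 → X
P(15)+M(12): 27≡1 → B
G(6)+A(0): 6 → G
X(23)+M(12): 35≡9 → J
P(15)+A(0): 15 → P
O(14)+M(12): 26≡0 → A
I(8)+A(0): 8 → I
N(13)+M(12): 25 → Z
G(6)+A(0): 6 → G
H(7)+M(12): 19 → T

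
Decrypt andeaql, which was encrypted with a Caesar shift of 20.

a(0): 0−20=-20≡6 → g
n(13): 13−20=-7≡19 → t
d(3): 3−20=-17≡9 → j
e(4): 4−20=-16≡10 → k
a(0): 0−20=-20≡6 → g
q(16): 16−20=-4≡22 → w
l(11): 11−20=-9≡17 → r

gtjkgwr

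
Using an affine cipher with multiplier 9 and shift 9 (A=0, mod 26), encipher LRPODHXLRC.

EGOFKUIEGB

L(11): 9·11+9=108≡4 → E
R(17): 9·17+9=162≡6 → G
P(15): 9·15+9=144≡14 → O
O(14): 9·14+9=135≡5 → F
D(3): 9·3+9=36≡10 → K
H(7): 9·7+9=72≡20 → U
X(23): 9·23+9=216≡8 → I
L(11): 9·11+9=108≡4 → E
R(17): 9·17+9=162≡6 → G
C(2): 9·2+9=27≡1 → B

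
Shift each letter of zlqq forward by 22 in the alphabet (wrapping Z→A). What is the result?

z(25): 25+22=47≡21 → v
l(11): 11+22=33≡7 → h
q(16): 16+22=38≡12 → m
q(16): 16+22=38≡12 → m

vhmm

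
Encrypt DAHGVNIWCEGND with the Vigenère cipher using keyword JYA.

Repeat the key across the message: JYAJYAJYAJYAJ
D(3)+J(9): 12 → M
A(0)+Y(24): 24 → Y
H(7)+A(0): 7 → H
G(6)+J(9): 15 → P
V(21)+Y(24): 45≡19 → T
N(13)+A(0): 13 → N
I(8)+J(9): 17 → R
W(22)+Y(24): 46≡20 → U
C(2)+A(0): 2 → C
E(4)+J(9): 13 → N
G(6)+Y(24): 30≡4 → E
N(13)+A(0): 13 → N
D(3)+J(9): 12 → M

MYHPTNRUCNENM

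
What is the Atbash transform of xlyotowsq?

x(23) → c(2)
l(11) → o(14)
y(24) → b(1)
o(14) → l(11)
t(19) → g(6)
o(14) → l(11)
w(22) → d(3)
s(18) → h(7)
q(16) → j(9)

coblgldhj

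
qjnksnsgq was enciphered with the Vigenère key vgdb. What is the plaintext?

Repeat the key across the ciphertext: vgdbvgdbv
q(16)−v(21): -5≡21 → v
j(9)−g(6): 3 → d
n(13)−d(3): 10 → k
k(10)−b(1): 9 → j
s(18)−v(21): -3≡23 → x
n(13)−g(6): 7 → h
s(18)−d(3): 15 → p
g(6)−b(1): 5 → f
q(16)−v(21): -5≡21 → v

vdkjxhpfv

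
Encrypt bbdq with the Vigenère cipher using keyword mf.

ngpv

Repeat the key across the message: mfmf
b(1)+m(12): 13 → n
b(1)+f(5): 6 → g
d(3)+m(12): 15 → p
q(16)+f(5): 21 → v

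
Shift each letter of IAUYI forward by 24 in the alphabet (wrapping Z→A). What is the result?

GYSWG

I(8): 8+24=32≡6 → G
A(0): 0+24=24 → Y
U(20): 20+24=44≡18 → S
Y(24): 24+24=48≡22 → W
I(8): 8+24=32≡6 → G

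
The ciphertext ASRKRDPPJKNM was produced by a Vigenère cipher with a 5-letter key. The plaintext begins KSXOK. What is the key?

QAUWH

Subtract each crib letter from the matching ciphertext letter (mod 26):
A(0)−K(10)=-10≡16 → Q
S(18)−S(18)=0 → A
R(17)−X(23)=-6≡20 → U
K(10)−O(14)=-4≡22 → W
R(17)−K(10)=7 → H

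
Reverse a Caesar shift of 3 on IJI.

FGF

I(8): 8−3=5 → F
J(9): 9−3=6 → G
I(8): 8−3=5 → F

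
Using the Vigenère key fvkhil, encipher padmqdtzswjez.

Repeat the key across the message: fvkhilfvkhilf
p(15)+f(5): 20 → u
a(0)+v(21): 21 → v
d(3)+k(10): 13 → n
m(12)+h(7): 19 → t
q(16)+i(8): 24 → y
d(3)+l(11): 14 → o
t(19)+f(5): 24 → y
z(25)+v(21): 46≡20 → u
s(18)+k(10): 28≡2 → c
w(22)+h(7): 29≡3 → d
j(9)+i(8): 17 → r
e(4)+l(11): 15 → p
z(25)+f(5): 30≡4 → e

uvntyoyucdrpe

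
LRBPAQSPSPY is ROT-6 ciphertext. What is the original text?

FLVJUKMJMJS

L(11): 11−6=5 → F
R(17): 17−6=11 → L
B(1): 1−6=-5≡21 → V
P(15): 15−6=9 → J
A(0): 0−6=-6≡20 → U
Q(16): 16−6=10 → K
S(18): 18−6=12 → M
P(15): 15−6=9 → J
S(18): 18−6=12 → M
P(15): 15−6=9 → J
Y(24): 24−6=18 → S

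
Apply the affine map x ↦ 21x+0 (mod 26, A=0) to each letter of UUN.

EEN

U(20): 21·20+0=420≡4 → E
U(20): 21·20+0=420≡4 → E
N(13): 21·13+0=273≡13 → N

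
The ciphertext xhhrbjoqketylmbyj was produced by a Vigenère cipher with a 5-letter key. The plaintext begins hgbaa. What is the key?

Subtract each crib letter from the matching ciphertext letter (mod 26):
x(23)−h(7)=16 → q
h(7)−g(6)=1 → b
h(7)−b(1)=6 → g
r(17)−a(0)=17 → r
b(1)−a(0)=1 → b

qbgrb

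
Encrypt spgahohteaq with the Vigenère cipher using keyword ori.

Repeat the key across the message: orioriorior
s(18)+o(14): 32≡6 → g
p(15)+r(17): 32≡6 → g
g(6)+i(8): 14 → o
a(0)+o(14): 14 → o
h(7)+r(17): 24 → y
o(14)+i(8): 22 → w
h(7)+o(14): 21 → v
t(19)+r(17): 36≡10 → k
e(4)+i(8): 12 → m
a(0)+o(14): 14 → o
q(16)+r(17): 33≡7 → h

ggooywvkmoh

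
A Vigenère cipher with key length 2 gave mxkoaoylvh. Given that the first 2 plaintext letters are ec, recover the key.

iv

Subtract each crib letter from the matching ciphertext letter (mod 26):
m(12)−e(4)=8 → i
x(23)−c(2)=21 → v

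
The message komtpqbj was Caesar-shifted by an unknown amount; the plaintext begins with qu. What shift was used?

From the crib: k(10)−q(16)=-6≡20, so the shift is 20.

20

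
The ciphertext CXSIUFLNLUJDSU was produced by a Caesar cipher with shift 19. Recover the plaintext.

JEZPBMSUSBQKZB

C(2): 2−19=-17≡9 → J
X(23): 23−19=4 → E
S(18): 18−19=-1≡25 → Z
I(8): 8−19=-11≡15 → P
U(20): 20−19=1 → B
F(5): 5−19=-14≡12 → M
L(11): 11−19=-8≡18 → S
N(13): 13−19=-6≡20 → U
L(11): 11−19=-8≡18 → S
U(20): 20−19=1 → B
J(9): 9−19=-10≡16 → Q
D(3): 3−19=-16≡10 → K
S(18): 18−19=-1≡25 → Z
U(20): 20−19=1 → B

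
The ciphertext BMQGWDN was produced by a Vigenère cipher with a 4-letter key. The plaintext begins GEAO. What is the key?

Subtract each crib letter from the matching ciphertext letter (mod 26):
B(1)−G(6)=-5≡21 → V
M(12)−E(4)=8 → I
Q(16)−A(0)=16 → Q
G(6)−O(14)=-8≡18 → S

VIQS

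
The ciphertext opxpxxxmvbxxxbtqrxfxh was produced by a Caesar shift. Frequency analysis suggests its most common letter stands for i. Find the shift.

15

The most frequent ciphertext letter is x (appears 9 times).
x is position 23; i is position 8.
Shift = 15.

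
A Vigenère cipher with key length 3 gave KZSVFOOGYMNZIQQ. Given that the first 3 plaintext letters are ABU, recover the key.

Subtract each crib letter from the matching ciphertext letter (mod 26):
K(10)−A(0)=10 → K
Z(25)−B(1)=24 → Y
S(18)−U(20)=-2≡24 → Y

KYY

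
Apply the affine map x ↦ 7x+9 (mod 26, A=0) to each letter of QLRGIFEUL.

Q(16): 7·16+9=121≡17 → R
L(11): 7·11+9=86≡8 → I
R(17): 7·17+9=128≡24 → Y
G(6): 7·6+9=51≡25 → Z
I(8): 7·8+9=65≡13 → N
F(5): 7·5+9=44≡18 → S
E(4): 7·4+9=37≡11 → L
U(20): 7·20+9=149≡19 → T
L(11): 7·11+9=86≡8 → I

RIYZNSLTI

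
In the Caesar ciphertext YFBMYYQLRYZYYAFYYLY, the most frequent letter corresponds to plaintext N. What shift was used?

The most frequent ciphertext letter is Y (appears 9 times).
Y is position 24; N is position 13.
Shift = 11.

11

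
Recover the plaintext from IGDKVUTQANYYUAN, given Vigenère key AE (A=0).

ICDGVQTMAJYUUWN

Repeat the key across the ciphertext: AEAEAEAEAEAEAEA
I(8)−A(0): 8 → I
G(6)−E(4): 2 → C
D(3)−A(0): 3 → D
K(10)−E(4): 6 → G
V(21)−A(0): 21 → V
U(20)−E(4): 16 → Q
T(19)−A(0): 19 → T
Q(16)−E(4): 12 → M
A(0)−A(0): 0 → A
N(13)−E(4): 9 → J
Y(24)−A(0): 24 → Y
Y(24)−E(4): 20 → U
U(20)−A(0): 20 → U
A(0)−E(4): -4≡22 → W
N(13)−A(0): 13 → N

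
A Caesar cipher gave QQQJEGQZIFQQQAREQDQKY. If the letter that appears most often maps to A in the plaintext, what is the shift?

16

The most frequent ciphertext letter is Q (appears 9 times).
Q is position 16; A is position 0.
Shift = 16.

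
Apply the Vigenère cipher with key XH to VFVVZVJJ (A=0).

SMSCWCGQ

Repeat the key across the message: XHXHXHXH
V(21)+X(23): 44≡18 → S
F(5)+H(7): 12 → M
V(21)+X(23): 44≡18 → S
V(21)+H(7): 28≡2 → C
Z(25)+X(23): 48≡22 → W
V(21)+H(7): 28≡2 → C
J(9)+X(23): 32≡6 → G
J(9)+H(7): 16 → Q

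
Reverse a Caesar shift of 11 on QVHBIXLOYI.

Q(16): 16−11=5 → F
V(21): 21−11=10 → K
H(7): 7−11=-4≡22 → W
B(1): 1−11=-10≡16 → Q
I(8): 8−11=-3≡23 → X
X(23): 23−11=12 → M
L(11): 11−11=0 → A
O(14): 14−11=3 → D
Y(24): 24−11=13 → N
I(8): 8−11=-3≡23 → X

FKWQXMADNX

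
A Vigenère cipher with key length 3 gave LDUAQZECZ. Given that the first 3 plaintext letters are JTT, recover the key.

CKB

Subtract each crib letter from the matching ciphertext letter (mod 26):
L(11)−J(9)=2 → C
D(3)−T(19)=-16≡10 → K
U(20)−T(19)=1 → B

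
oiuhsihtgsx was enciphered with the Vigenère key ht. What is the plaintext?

Repeat the key across the ciphertext: hththththth
o(14)−h(7): 7 → h
i(8)−t(19): -11≡15 → p
u(20)−h(7): 13 → n
h(7)−t(19): -12≡14 → o
s(18)−h(7): 11 → l
i(8)−t(19): -11≡15 → p
h(7)−h(7): 0 → a
t(19)−t(19): 0 → a
g(6)−h(7): -1≡25 → z
s(18)−t(19): -1≡25 → z
x(23)−h(7): 16 → q

hpnolpaazzq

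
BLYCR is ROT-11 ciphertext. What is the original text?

B(1): 1−11=-10≡16 → Q
L(11): 11−11=0 → A
Y(24): 24−11=13 → N
C(2): 2−11=-9≡17 → R
R(17): 17−11=6 → G

QANRG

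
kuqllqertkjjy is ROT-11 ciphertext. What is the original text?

zjfaaftgizyyn

k(10): 10−11=-1≡25 → z
u(20): 20−11=9 → j
q(16): 16−11=5 → f
l(11): 11−11=0 → a
l(11): 11−11=0 → a
q(16): 16−11=5 → f
e(4): 4−11=-7≡19 → t
r(17): 17−11=6 → g
t(19): 19−11=8 → i
k(10): 10−11=-1≡25 → z
j(9): 9−11=-2≡24 → y
j(9): 9−11=-2≡24 → y
y(24): 24−11=13 → n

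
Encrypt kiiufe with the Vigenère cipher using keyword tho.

dpwnms

Repeat the key across the message: thotho
k(10)+t(19): 29≡3 → d
i(8)+h(7): 15 → p
i(8)+o(14): 22 → w
u(20)+t(19): 39≡13 → n
f(5)+h(7): 12 → m
e(4)+o(14): 18 → s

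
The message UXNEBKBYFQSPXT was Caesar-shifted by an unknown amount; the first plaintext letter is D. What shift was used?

From the crib: U(20)−D(3)=17, so the shift is 17.

17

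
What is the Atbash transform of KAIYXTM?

K(10) → P(15)
A(0) → Z(25)
I(8) → R(17)
Y(24) → B(1)
X(23) → C(2)
T(19) → G(6)
M(12) → N(13)

PZRBCGN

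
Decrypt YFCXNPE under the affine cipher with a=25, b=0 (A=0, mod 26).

The inverse of 25 mod 26 is 25, since 25·25=625≡1. Apply D(y)=25·(y−0) mod 26:
Y(24): 25·(24−0)=600≡2 → C
F(5): 25·(5−0)=125≡21 → V
C(2): 25·(2−0)=50≡24 → Y
X(23): 25·(23−0)=575≡3 → D
N(13): 25·(13−0)=325≡13 → N
P(15): 25·(15−0)=375≡11 → L
E(4): 25·(4−0)=100≡22 → W

CVYDNLW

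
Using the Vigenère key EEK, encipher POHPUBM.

Repeat the key across the message: EEKEEKE
P(15)+E(4): 19 → T
O(14)+E(4): 18 → S
H(7)+K(10): 17 → R
P(15)+E(4): 19 → T
U(20)+E(4): 24 → Y
B(1)+K(10): 11 → L
M(12)+E(4): 16 → Q

TSRTYLQ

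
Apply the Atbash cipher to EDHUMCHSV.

VWSFNXSHE

E(4) → V(21)
D(3) → W(22)
H(7) → S(18)
U(20) → F(5)
M(12) → N(13)
C(2) → X(23)
H(7) → S(18)
S(18) → H(7)
V(21) → E(4)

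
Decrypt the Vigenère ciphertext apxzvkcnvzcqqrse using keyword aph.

aaqzgdcyoznjqcle

Repeat the key across the ciphertext: aphaphaphaphapha
a(0)−a(0): 0 → a
p(15)−p(15): 0 → a
x(23)−h(7): 16 → q
z(25)−a(0): 25 → z
v(21)−p(15): 6 → g
k(10)−h(7): 3 → d
c(2)−a(0): 2 → c
n(13)−p(15): -2≡24 → y
v(21)−h(7): 14 → o
z(25)−a(0): 25 → z
c(2)−p(15): -13≡13 → n
q(16)−h(7): 9 → j
q(16)−a(0): 16 → q
r(17)−p(15): 2 → c
s(18)−h(7): 11 → l
e(4)−a(0): 4 → e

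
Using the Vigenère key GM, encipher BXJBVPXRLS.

Repeat the key across the message: GMGMGMGMGM
B(1)+G(6): 7 → H
X(23)+M(12): 35≡9 → J
J(9)+G(6): 15 → P
B(1)+M(12): 13 → N
V(21)+G(6): 27≡1 → B
P(15)+M(12): 27≡1 → B
X(23)+G(6): 29≡3 → D
R(17)+M(12): 29≡3 → D
L(11)+G(6): 17 → R
S(18)+M(12): 30≡4 → E

HJPNBBDDRE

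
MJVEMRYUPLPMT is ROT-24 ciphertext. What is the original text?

M(12): 12−24=-12≡14 → O
J(9): 9−24=-15≡11 → L
V(21): 21−24=-3≡23 → X
E(4): 4−24=-20≡6 → G
M(12): 12−24=-12≡14 → O
R(17): 17−24=-7≡19 → T
Y(24): 24−24=0 → A
U(20): 20−24=-4≡22 → W
P(15): 15−24=-9≡17 → R
L(11): 11−24=-13≡13 → N
P(15): 15−24=-9≡17 → R
M(12): 12−24=-12≡14 → O
T(19): 19−24=-5≡21 → V

OLXGOTAWRNROV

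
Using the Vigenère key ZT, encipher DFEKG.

Repeat the key across the message: ZTZTZ
D(3)+Z(25): 28≡2 → C
F(5)+T(19): 24 → Y
E(4)+Z(25): 29≡3 → D
K(10)+T(19): 29≡3 → D
G(6)+Z(25): 31≡5 → F

CYDDF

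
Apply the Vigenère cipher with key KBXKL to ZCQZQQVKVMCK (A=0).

JDNJBAWHFXML

Repeat the key across the message: KBXKLKBXKLKB
Z(25)+K(10): 35≡9 → J
C(2)+B(1): 3 → D
Q(16)+X(23): 39≡13 → N
Z(25)+K(10): 35≡9 → J
Q(16)+L(11): 27≡1 → B
Q(16)+K(10): 26≡0 → A
V(21)+B(1): 22 → W
K(10)+X(23): 33≡7 → H
V(21)+K(10): 31≡5 → F
M(12)+L(11): 23 → X
C(2)+K(10): 12 → M
K(10)+B(1): 11 → L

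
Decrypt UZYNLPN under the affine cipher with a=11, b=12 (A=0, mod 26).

The inverse of 11 mod 26 is 19, since 11·19=209≡1. Apply D(y)=19·(y−12) mod 26:
U(20): 19·(20−12)=152≡22 → W
Z(25): 19·(25−12)=247≡13 → N
Y(24): 19·(24−12)=228≡20 → U
N(13): 19·(13−12)=19 → T
L(11): 19·(11−12)=-19≡7 → H
P(15): 19·(15−12)=57≡5 → F
N(13): 19·(13−12)=19 → T

WNUTHFT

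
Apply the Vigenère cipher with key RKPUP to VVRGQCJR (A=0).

MFGAFTTG

Repeat the key across the message: RKPUPRKP
V(21)+R(17): 38≡12 → M
V(21)+K(10): 31≡5 → F
R(17)+P(15): 32≡6 → G
G(6)+U(20): 26≡0 → A
Q(16)+P(15): 31≡5 → F
C(2)+R(17): 19 → T
J(9)+K(10): 19 → T
R(17)+P(15): 32≡6 → G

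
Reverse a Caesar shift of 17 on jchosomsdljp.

slqxbxvbmusy

j(9): 9−17=-8≡18 → s
c(2): 2−17=-15≡11 → l
h(7): 7−17=-10≡16 → q
o(14): 14−17=-3≡23 → x
s(18): 18−17=1 → b
o(14): 14−17=-3≡23 → x
m(12): 12−17=-5≡21 → v
s(18): 18−17=1 → b
d(3): 3−17=-14≡12 → m
l(11): 11−17=-6≡20 → u
j(9): 9−17=-8≡18 → s
p(15): 15−17=-2≡24 → y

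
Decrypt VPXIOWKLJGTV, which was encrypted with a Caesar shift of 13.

ICKVBJXYWTGI

V(21): 21−13=8 → I
P(15): 15−13=2 → C
X(23): 23−13=10 → K
I(8): 8−13=-5≡21 → V
O(14): 14−13=1 → B
W(22): 22−13=9 → J
K(10): 10−13=-3≡23 → X
L(11): 11−13=-2≡24 → Y
J(9): 9−13=-4≡22 → W
G(6): 6−13=-7≡19 → T
T(19): 19−13=6 → G
V(21): 21−13=8 → I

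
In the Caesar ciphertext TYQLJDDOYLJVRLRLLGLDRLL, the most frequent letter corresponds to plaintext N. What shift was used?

The most frequent ciphertext letter is L (appears 8 times).
L is position 11; N is position 13.
Shift = -2≡24.

24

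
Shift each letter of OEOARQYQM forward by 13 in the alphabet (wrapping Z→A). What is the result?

O(14): 14+13=27≡1 → B
E(4): 4+13=17 → R
O(14): 14+13=27≡1 → B
A(0): 0+13=13 → N
R(17): 17+13=30≡4 → E
Q(16): 16+13=29≡3 → D
Y(24): 24+13=37≡11 → L
Q(16): 16+13=29≡3 → D
M(12): 12+13=25 → Z

BRBNEDLDZ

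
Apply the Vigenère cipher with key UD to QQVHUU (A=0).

KTPKOX

Repeat the key across the message: UDUDUD
Q(16)+U(20): 36≡10 → K
Q(16)+D(3): 19 → T
V(21)+U(20): 41≡15 → P
H(7)+D(3): 10 → K
U(20)+U(20): 40≡14 → O
U(20)+D(3): 23 → X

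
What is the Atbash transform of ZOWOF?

ALDLU

Z(25) → A(0)
O(14) → L(11)
W(22) → D(3)
O(14) → L(11)
F(5) → U(20)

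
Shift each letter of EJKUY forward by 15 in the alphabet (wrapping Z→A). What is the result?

E(4): 4+15=19 → T
J(9): 9+15=24 → Y
K(10): 10+15=25 → Z
U(20): 20+15=35≡9 → J
Y(24): 24+15=39≡13 → N

TYZJN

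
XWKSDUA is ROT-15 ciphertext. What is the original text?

X(23): 23−15=8 → I
W(22): 22−15=7 → H
K(10): 10−15=-5≡21 → V
S(18): 18−15=3 → D
D(3): 3−15=-12≡14 → O
U(20): 20−15=5 → F
A(0): 0−15=-15≡11 → L

IHVDOFL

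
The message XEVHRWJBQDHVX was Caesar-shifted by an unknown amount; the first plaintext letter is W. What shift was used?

1

From the crib: X(23)−W(22)=1, so the shift is 1.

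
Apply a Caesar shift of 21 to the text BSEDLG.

WNZYGB

B(1): 1+21=22 → W
S(18): 18+21=39≡13 → N
E(4): 4+21=25 → Z
D(3): 3+21=24 → Y
L(11): 11+21=32≡6 → G
G(6): 6+21=27≡1 → B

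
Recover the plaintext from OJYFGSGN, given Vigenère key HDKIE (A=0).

HGOXCLDD

Repeat the key across the ciphertext: HDKIEHDK
O(14)−H(7): 7 → H
J(9)−D(3): 6 → G
Y(24)−K(10): 14 → O
F(5)−I(8): -3≡23 → X
G(6)−E(4): 2 → C
S(18)−H(7): 11 → L
G(6)−D(3): 3 → D
N(13)−K(10): 3 → D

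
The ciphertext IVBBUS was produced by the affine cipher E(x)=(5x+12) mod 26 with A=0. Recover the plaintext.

UHDDMW

The inverse of 5 mod 26 is 21, since 5·21=105≡1. Apply D(y)=21·(y−12) mod 26:
I(8): 21·(8−12)=-84≡20 → U
V(21): 21·(21−12)=189≡7 → H
B(1): 21·(1−12)=-231≡3 → D
B(1): 21·(1−12)=-231≡3 → D
U(20): 21·(20−12)=168≡12 → M
S(18): 21·(18−12)=126≡22 → W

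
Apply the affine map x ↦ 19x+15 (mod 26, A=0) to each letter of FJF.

F(5): 19·5+15=110≡6 → G
J(9): 19·9+15=186≡4 → E
F(5): 19·5+15=110≡6 → G

GEG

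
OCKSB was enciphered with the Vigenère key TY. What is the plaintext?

VERUI

Repeat the key across the ciphertext: TYTYT
O(14)−T(19): -5≡21 → V
C(2)−Y(24): -22≡4 → E
K(10)−T(19): -9≡17 → R
S(18)−Y(24): -6≡20 → U
B(1)−T(19): -18≡8 → I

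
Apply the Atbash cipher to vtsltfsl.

v(21) → e(4)
t(19) → g(6)
s(18) → h(7)
l(11) → o(14)
t(19) → g(6)
f(5) → u(20)
s(18) → h(7)
l(11) → o(14)

eghoguho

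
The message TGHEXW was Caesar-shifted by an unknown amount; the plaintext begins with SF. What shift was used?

1

From the crib: T(19)−S(18)=1, so the shift is 1.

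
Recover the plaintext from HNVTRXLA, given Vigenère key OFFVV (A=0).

TIQYWJGV

Repeat the key across the ciphertext: OFFVVOFF
H(7)−O(14): -7≡19 → T
N(13)−F(5): 8 → I
V(21)−F(5): 16 → Q
T(19)−V(21): -2≡24 → Y
R(17)−V(21): -4≡22 → W
X(23)−O(14): 9 → J
L(11)−F(5): 6 → G
A(0)−F(5): -5≡21 → V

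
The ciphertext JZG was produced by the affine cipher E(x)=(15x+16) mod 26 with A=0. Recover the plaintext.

DLI

The inverse of 15 mod 26 is 7, since 15·7=105≡1. Apply D(y)=7·(y−16) mod 26:
J(9): 7·(9−16)=-49≡3 → D
Z(25): 7·(25−16)=63≡11 → L
G(6): 7·(6−16)=-70≡8 → I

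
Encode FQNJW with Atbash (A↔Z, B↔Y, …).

UJMQD

F(5) → U(20)
Q(16) → J(9)
N(13) → M(12)
J(9) → Q(16)
W(22) → D(3)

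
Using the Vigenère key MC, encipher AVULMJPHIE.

Repeat the key across the message: MCMCMCMCMC
A(0)+M(12): 12 → M
V(21)+C(2): 23 → X
U(20)+M(12): 32≡6 → G
L(11)+C(2): 13 → N
M(12)+M(12): 24 → Y
J(9)+C(2): 11 → L
P(15)+M(12): 27≡1 → B
H(7)+C(2): 9 → J
I(8)+M(12): 20 → U
E(4)+C(2): 6 → G

MXGNYLBJUG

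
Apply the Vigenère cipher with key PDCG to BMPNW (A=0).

Repeat the key across the message: PDCGP
B(1)+P(15): 16 → Q
M(12)+D(3): 15 → P
P(15)+C(2): 17 → R
N(13)+G(6): 19 → T
W(22)+P(15): 37≡11 → L

QPRTL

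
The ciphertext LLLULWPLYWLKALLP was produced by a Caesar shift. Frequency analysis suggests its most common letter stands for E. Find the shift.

7

The most frequent ciphertext letter is L (appears 8 times).
L is position 11; E is position 4.
Shift = 7.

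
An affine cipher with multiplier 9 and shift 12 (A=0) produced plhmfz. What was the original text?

jxlafn

The inverse of 9 mod 26 is 3, since 9·3=27≡1. Apply D(y)=3·(y−12) mod 26:
p(15): 3·(15−12)=9 → j
l(11): 3·(11−12)=-3≡23 → x
h(7): 3·(7−12)=-15≡11 → l
m(12): 3·(12−12)=0 → a
f(5): 3·(5−12)=-21≡5 → f
z(25): 3·(25−12)=39≡13 → n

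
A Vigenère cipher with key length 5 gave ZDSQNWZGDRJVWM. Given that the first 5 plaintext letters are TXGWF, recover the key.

GGMUI

Subtract each crib letter from the matching ciphertext letter (mod 26):
Z(25)−T(19)=6 → G
D(3)−X(23)=-20≡6 → G
S(18)−G(6)=12 → M
Q(16)−W(22)=-6≡20 → U
N(13)−F(5)=8 → I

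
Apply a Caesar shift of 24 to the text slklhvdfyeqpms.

s(18): 18+24=42≡16 → q
l(11): 11+24=35≡9 → j
k(10): 10+24=34≡8 → i
l(11): 11+24=35≡9 → j
h(7): 7+24=31≡5 → f
v(21): 21+24=45≡19 → t
d(3): 3+24=27≡1 → b
f(5): 5+24=29≡3 → d
y(24): 24+24=48≡22 → w
e(4): 4+24=28≡2 → c
q(16): 16+24=40≡14 → o
p(15): 15+24=39≡13 → n
m(12): 12+24=36≡10 → k
s(18): 18+24=42≡16 → q

qjijftbdwconkq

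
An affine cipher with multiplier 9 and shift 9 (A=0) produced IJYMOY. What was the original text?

The inverse of 9 mod 26 is 3, since 9·3=27≡1. Apply D(y)=3·(y−9) mod 26:
I(8): 3·(8−9)=-3≡23 → X
J(9): 3·(9−9)=0 → A
Y(24): 3·(24−9)=45≡19 → T
M(12): 3·(12−9)=9 → J
O(14): 3·(14−9)=15 → P
Y(24): 3·(24−9)=45≡19 → T

XATJPT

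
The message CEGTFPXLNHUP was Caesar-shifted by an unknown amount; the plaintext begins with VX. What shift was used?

7

From the crib: C(2)−V(21)=-19≡7, so the shift is 7.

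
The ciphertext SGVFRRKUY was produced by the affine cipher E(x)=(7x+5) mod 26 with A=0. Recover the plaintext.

NPGAYYXRZ

The inverse of 7 mod 26 is 15, since 7·15=105≡1. Apply D(y)=15·(y−5) mod 26:
S(18): 15·(18−5)=195≡13 → N
G(6): 15·(6−5)=15 → P
V(21): 15·(21−5)=240≡6 → G
F(5): 15·(5−5)=0 → A
R(17): 15·(17−5)=180≡24 → Y
R(17): 15·(17−5)=180≡24 → Y
K(10): 15·(10−5)=75≡23 → X
U(20): 15·(20−5)=225≡17 → R
Y(24): 15·(24−5)=285≡25 → Z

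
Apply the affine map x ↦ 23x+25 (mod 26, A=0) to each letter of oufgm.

o(14): 23·14+25=347≡9 → j
u(20): 23·20+25=485≡17 → r
f(5): 23·5+25=140≡10 → k
g(6): 23·6+25=163≡7 → h
m(12): 23·12+25=301≡15 → p

jrkhp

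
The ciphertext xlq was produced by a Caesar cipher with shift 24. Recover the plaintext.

x(23): 23−24=-1≡25 → z
l(11): 11−24=-13≡13 → n
q(16): 16−24=-8≡18 → s

zns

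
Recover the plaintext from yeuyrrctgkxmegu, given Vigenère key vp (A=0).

dpzjwchelvcxjrz

Repeat the key across the ciphertext: vpvpvpvpvpvpvpv
y(24)−v(21): 3 → d
e(4)−p(15): -11≡15 → p
u(20)−v(21): -1≡25 → z
y(24)−p(15): 9 → j
r(17)−v(21): -4≡22 → w
r(17)−p(15): 2 → c
c(2)−v(21): -19≡7 → h
t(19)−p(15): 4 → e
g(6)−v(21): -15≡11 → l
k(10)−p(15): -5≡21 → v
x(23)−v(21): 2 → c
m(12)−p(15): -3≡23 → x
e(4)−v(21): -17≡9 → j
g(6)−p(15): -9≡17 → r
u(20)−v(21): -1≡25 → z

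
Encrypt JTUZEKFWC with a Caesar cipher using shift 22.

FPQVAGBSY

J(9): 9+22=31≡5 → F
T(19): 19+22=41≡15 → P
U(20): 20+22=42≡16 → Q
Z(25): 25+22=47≡21 → V
E(4): 4+22=26≡0 → A
K(10): 10+22=32≡6 → G
F(5): 5+22=27≡1 → B
W(22): 22+22=44≡18 → S
C(2): 2+22=24 → Y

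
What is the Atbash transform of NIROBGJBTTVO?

N(13) → M(12)
I(8) → R(17)
R(17) → I(8)
O(14) → L(11)
B(1) → Y(24)
G(6) → T(19)
J(9) → Q(16)
B(1) → Y(24)
T(19) → G(6)
T(19) → G(6)
V(21) → E(4)
O(14) → L(11)

MRILYTQYGGEL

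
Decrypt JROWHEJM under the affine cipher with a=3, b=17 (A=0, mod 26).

GAZTONGH

The inverse of 3 mod 26 is 9, since 3·9=27≡1. Apply D(y)=9·(y−17) mod 26:
J(9): 9·(9−17)=-72≡6 → G
R(17): 9·(17−17)=0 → A
O(14): 9·(14−17)=-27≡25 → Z
W(22): 9·(22−17)=45≡19 → T
H(7): 9·(7−17)=-90≡14 → O
E(4): 9·(4−17)=-117≡13 → N
J(9): 9·(9−17)=-72≡6 → G
M(12): 9·(12−17)=-45≡7 → H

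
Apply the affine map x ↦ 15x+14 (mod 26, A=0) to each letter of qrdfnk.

q(16): 15·16+14=254≡20 → u
r(17): 15·17+14=269≡9 → j
d(3): 15·3+14=59≡7 → h
f(5): 15·5+14=89≡11 → l
n(13): 15·13+14=209≡1 → b
k(10): 15·10+14=164≡8 → i

ujhlbi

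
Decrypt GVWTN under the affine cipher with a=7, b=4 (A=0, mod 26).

The inverse of 7 mod 26 is 15, since 7·15=105≡1. Apply D(y)=15·(y−4) mod 26:
G(6): 15·(6−4)=30≡4 → E
V(21): 15·(21−4)=255≡21 → V
W(22): 15·(22−4)=270≡10 → K
T(19): 15·(19−4)=225≡17 → R
N(13): 15·(13−4)=135≡5 → F

EVKRF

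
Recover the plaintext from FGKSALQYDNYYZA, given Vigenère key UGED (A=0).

Repeat the key across the ciphertext: UGEDUGEDUGEDUG
F(5)−U(20): -15≡11 → L
G(6)−G(6): 0 → A
K(10)−E(4): 6 → G
S(18)−D(3): 15 → P
A(0)−U(20): -20≡6 → G
L(11)−G(6): 5 → F
Q(16)−E(4): 12 → M
Y(24)−D(3): 21 → V
D(3)−U(20): -17≡9 → J
N(13)−G(6): 7 → H
Y(24)−E(4): 20 → U
Y(24)−D(3): 21 → V
Z(25)−U(20): 5 → F
A(0)−G(6): -6≡20 → U

LAGPGFMVJHUVFU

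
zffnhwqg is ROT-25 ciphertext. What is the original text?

z(25): 25−25=0 → a
f(5): 5−25=-20≡6 → g
f(5): 5−25=-20≡6 → g
n(13): 13−25=-12≡14 → o
h(7): 7−25=-18≡8 → i
w(22): 22−25=-3≡23 → x
q(16): 16−25=-9≡17 → r
g(6): 6−25=-19≡7 → h

aggoixrh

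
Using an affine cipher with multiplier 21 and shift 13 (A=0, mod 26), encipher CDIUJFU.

DYZRUOR

C(2): 21·2+13=55≡3 → D
D(3): 21·3+13=76≡24 → Y
I(8): 21·8+13=181≡25 → Z
U(20): 21·20+13=433≡17 → R
J(9): 21·9+13=202≡20 → U
F(5): 21·5+13=118≡14 → O
U(20): 21·20+13=433≡17 → R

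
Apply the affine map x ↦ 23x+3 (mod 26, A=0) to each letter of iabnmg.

fdaqtl

i(8): 23·8+3=187≡5 → f
a(0): 23·0+3=3 → d
b(1): 23·1+3=26≡0 → a
n(13): 23·13+3=302≡16 → q
m(12): 23·12+3=279≡19 → t
g(6): 23·6+3=141≡11 → l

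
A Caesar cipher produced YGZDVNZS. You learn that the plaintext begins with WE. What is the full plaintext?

WEXBTLXQ

From the crib: Y(24)−W(22)=2, so the shift is 2.
Subtract 2 from each ciphertext letter:
Y(24): 24−2=22 → W
G(6): 6−2=4 → E
Z(25): 25−2=23 → X
D(3): 3−2=1 → B
V(21): 21−2=19 → T
N(13): 13−2=11 → L
Z(25): 25−2=23 → X
S(18): 18−2=16 → Q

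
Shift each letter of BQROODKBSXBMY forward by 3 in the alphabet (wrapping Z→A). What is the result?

ETURRGNEVAEPB

B(1): 1+3=4 → E
Q(16): 16+3=19 → T
R(17): 17+3=20 → U
O(14): 14+3=17 → R
O(14): 14+3=17 → R
D(3): 3+3=6 → G
K(10): 10+3=13 → N
B(1): 1+3=4 → E
S(18): 18+3=21 → V
X(23): 23+3=26≡0 → A
B(1): 1+3=4 → E
M(12): 12+3=15 → P
Y(24): 24+3=27≡1 → B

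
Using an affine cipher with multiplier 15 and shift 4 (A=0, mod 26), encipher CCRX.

C(2): 15·2+4=34≡8 → I
C(2): 15·2+4=34≡8 → I
R(17): 15·17+4=259≡25 → Z
X(23): 15·23+4=349≡11 → L

IIZL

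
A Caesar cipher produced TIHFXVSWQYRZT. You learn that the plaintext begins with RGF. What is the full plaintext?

RGFDVTQUOWPXR

From the crib: T(19)−R(17)=2, so the shift is 2.
Subtract 2 from each ciphertext letter:
T(19): 19−2=17 → R
I(8): 8−2=6 → G
H(7): 7−2=5 → F
F(5): 5−2=3 → D
X(23): 23−2=21 → V
V(21): 21−2=19 → T
S(18): 18−2=16 → Q
W(22): 22−2=20 → U
Q(16): 16−2=14 → O
Y(24): 24−2=22 → W
R(17): 17−2=15 → P
Z(25): 25−2=23 → X
T(19): 19−2=17 → R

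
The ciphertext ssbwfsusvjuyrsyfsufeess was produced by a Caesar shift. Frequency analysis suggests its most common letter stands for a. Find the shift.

18

The most frequent ciphertext letter is s (appears 8 times).
s is position 18; a is position 0.
Shift = 18.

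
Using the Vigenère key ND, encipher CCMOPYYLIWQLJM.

Repeat the key across the message: NDNDNDNDNDNDND
C(2)+N(13): 15 → P
C(2)+D(3): 5 → F
M(12)+N(13): 25 → Z
O(14)+D(3): 17 → R
P(15)+N(13): 28≡2 → C
Y(24)+D(3): 27≡1 → B
Y(24)+N(13): 37≡11 → L
L(11)+D(3): 14 → O
I(8)+N(13): 21 → V
W(22)+D(3): 25 → Z
Q(16)+N(13): 29≡3 → D
L(11)+D(3): 14 → O
J(9)+N(13): 22 → W
M(12)+D(3): 15 → P

PFZRCBLOVZDOWP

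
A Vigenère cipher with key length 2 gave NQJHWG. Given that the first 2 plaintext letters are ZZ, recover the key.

Subtract each crib letter from the matching ciphertext letter (mod 26):
N(13)−Z(25)=-12≡14 → O
Q(16)−Z(25)=-9≡17 → R

OR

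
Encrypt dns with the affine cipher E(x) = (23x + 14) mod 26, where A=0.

d(3): 23·3+14=83≡5 → f
n(13): 23·13+14=313≡1 → b
s(18): 23·18+14=428≡12 → m

fbm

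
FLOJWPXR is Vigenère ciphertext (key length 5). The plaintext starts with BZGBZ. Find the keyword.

Subtract each crib letter from the matching ciphertext letter (mod 26):
F(5)−B(1)=4 → E
L(11)−Z(25)=-14≡12 → M
O(14)−G(6)=8 → I
J(9)−B(1)=8 → I
W(22)−Z(25)=-3≡23 → X

EMIIX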